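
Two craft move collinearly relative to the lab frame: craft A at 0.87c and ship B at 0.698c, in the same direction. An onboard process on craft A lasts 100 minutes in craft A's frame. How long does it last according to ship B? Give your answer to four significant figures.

111.2 minutes

Transform craft A's velocity into ship B's frame: (0.87 − 0.698)/(1 − 0.87·0.698) = 0.172/0.39274, so the relative speed is 0.43795c.
γ for this relative speed: γ = 1/√(1 − 0.1918) = 1.1123.
The clock on craft A records proper time, so ship B measures Δt = γΔτ = 1.1123 × 100 = 111.2 minutes.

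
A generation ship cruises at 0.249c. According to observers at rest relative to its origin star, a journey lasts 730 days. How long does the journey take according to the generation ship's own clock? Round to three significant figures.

With β = 0.249, γ = 1/√(1 − 0.249²) = 1/√0.937999 = 1.0325.
The moving clock records proper time: Δτ = Δt/γ = 730/1.0325 = 707 days.

707 days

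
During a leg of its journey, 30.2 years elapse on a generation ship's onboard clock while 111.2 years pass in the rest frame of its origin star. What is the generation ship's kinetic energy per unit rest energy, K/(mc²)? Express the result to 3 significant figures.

2.68

The time-dilation ratio gives γ = 111.2/30.2 = 3.68212.
K/(mc²) = γ − 1 = 3.68212 − 1 = 2.68.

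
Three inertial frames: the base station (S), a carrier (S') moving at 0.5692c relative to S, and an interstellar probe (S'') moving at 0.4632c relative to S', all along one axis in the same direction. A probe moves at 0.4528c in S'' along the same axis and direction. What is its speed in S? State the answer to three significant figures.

0.927c

First combine the probe and interstellar probe (S''→S'): u₁ = (0.4528 + 0.4632)/(1 + 0.4528×0.4632) = 0.916/1.20973696 = 0.75719.
Then combine with the carrier (S'→S): u = (0.75719 + 0.5692)/(1 + 0.75719×0.5692) = 1.32639/1.430992548 = 0.9269.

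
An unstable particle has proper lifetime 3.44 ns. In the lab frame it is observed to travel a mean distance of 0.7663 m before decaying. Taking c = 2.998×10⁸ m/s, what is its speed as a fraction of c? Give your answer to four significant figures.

0.5964c

Let x = d/(cτ) = 0.7663 m / (2.998×10⁸ m/s × 3.440×10^-9 s) = 0.74303. Since d = βγcτ, x = βγ = β/√(1−β²).
Solving: β² = x²/(1+x²) = 0.552094/1.552094 = 0.355709, so β = 0.5964.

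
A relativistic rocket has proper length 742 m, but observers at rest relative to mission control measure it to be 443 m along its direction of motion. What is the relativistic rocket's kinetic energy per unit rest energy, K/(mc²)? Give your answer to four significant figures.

From L = L₀/γ: γ = 742/443 = 1.67494.
K/(mc²) = γ − 1 = 1.67494 − 1 = 0.6749.

0.6749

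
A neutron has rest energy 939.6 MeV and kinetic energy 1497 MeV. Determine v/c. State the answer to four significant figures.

K = (γ−1)mc², so γ = 1 + 1497/939.6 = 2.5932.
Then v/c = √(1 − γ⁻²) = √(1 − 0.148706) = √0.851294 = 0.9227.

0.9227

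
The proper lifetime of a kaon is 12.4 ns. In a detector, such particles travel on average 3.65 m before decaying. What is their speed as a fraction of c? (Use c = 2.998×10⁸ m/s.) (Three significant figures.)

d = βγcτ ⇒ βγ = d/(cτ) = 3.650 m / (3.71752 m) = 0.98184.
β = (βγ)/√(1+(βγ)²) = 0.98184/√1.96401 = 0.701.

0.701c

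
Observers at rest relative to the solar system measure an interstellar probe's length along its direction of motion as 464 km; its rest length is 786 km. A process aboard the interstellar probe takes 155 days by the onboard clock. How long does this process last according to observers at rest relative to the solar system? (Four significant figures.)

Length contraction gives γ = L₀/L = 786/464 = 1.69397.
The same γ dilates the second interval: 1.69397 × 155 days = 262.6 days.

262.6 days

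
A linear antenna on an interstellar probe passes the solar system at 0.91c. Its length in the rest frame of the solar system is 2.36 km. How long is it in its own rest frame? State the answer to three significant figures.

5.69 km

With β = 0.91, γ = 1/√(1 − 0.91²) = 1/√0.1719 = 2.4119.
Proper length: L₀ = γ·L = 2.4119 × 2.36 = 5.69 km.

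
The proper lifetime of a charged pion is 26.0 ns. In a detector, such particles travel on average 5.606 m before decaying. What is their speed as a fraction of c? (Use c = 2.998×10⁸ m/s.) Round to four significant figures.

Lab distance = (lab lifetime)·v = γτ·βc, so βγ = d/(cτ) = 5.606/(2.998×10⁸ × 2.600×10^-8) = 0.7192.
With βγ = 0.7192: γ² = 1 + (βγ)² = 1.517249, and β = (βγ)/γ = 0.7192/1.23177 = 0.5839.

0.5839c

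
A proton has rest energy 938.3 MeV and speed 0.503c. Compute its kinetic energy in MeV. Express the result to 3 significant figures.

147 MeV

β² = 0.253009, so γ = 1/√0.746991 = 1.15702.
Kinetic energy: K = (γ − 1)mc² = (1.15702 − 1) × 938.3 MeV = 0.15702 × 938.3 = 147 MeV.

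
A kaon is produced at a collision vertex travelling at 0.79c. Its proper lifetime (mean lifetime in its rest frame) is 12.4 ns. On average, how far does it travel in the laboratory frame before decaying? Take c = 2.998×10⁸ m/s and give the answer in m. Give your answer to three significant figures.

4.79 m

γ = 1/√(1 − β²) = 1/√(1 − 0.6241) = 1/√0.3759 = 1/0.613107 = 1.631.
Lab-frame lifetime: Δt = γτ = 1.631 × 12.4 ns = 20.224 ns.
Distance: d = vΔt = 0.79 × 2.998×10⁸ m/s × 2.0224×10^-8 s = 4.79 m.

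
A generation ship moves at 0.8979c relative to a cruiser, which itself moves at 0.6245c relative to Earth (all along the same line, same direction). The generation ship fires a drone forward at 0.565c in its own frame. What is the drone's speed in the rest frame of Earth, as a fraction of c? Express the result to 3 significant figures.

Compose velocities in two stages. Stage 1 (into S'): u₁ = (0.565+0.8979)/(1+0.565×0.8979) = 0.97053.
Stage 2 (into S): u = (0.97053+0.6245)/(1+0.97053×0.6245) = 0.99311, so the speed is 0.993c.

0.993c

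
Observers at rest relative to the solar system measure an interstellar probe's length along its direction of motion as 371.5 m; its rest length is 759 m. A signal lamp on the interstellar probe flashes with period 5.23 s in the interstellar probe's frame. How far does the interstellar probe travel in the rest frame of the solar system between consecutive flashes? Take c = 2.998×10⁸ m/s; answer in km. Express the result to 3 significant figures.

From L = L₀/γ: γ = 759/371.5 = 2.04307.
β = √(1 − 1/γ²) = 0.87203. Lab-frame period = γτ = 2.04307×5.23 s = 10.685 s. Distance = βc × γτ = 0.87203 × 2.998×10⁸ m/s × 10.685 s = 2.7934×10^9 m = 2.79×10^6 km.

2.79×10^6 km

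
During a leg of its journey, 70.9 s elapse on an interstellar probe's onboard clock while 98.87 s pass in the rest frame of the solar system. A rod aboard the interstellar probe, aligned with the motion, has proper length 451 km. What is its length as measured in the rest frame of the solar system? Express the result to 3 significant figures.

The time-dilation ratio gives γ = 98.87/70.9 = 1.3945.
The rod contracts by the same γ: 451 km / 1.3945 = 323 km.

323 km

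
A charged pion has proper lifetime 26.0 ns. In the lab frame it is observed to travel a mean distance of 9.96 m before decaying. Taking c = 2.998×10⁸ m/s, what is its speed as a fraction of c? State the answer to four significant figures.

d = βγcτ ⇒ βγ = d/(cτ) = 9.960 m / (7.7948 m) = 1.2778.
β = (βγ)/√(1+(βγ)²) = 1.2778/√2.63277 = 0.7875.

0.7875c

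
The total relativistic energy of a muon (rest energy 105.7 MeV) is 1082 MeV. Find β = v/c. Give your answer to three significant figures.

Total energy E = γmc² gives γ = 1082/105.7 = 10.237.
Hence β = √(1 − 1/γ²) = √(1 − 0.00954233) = √0.99045767 = 0.995.

0.995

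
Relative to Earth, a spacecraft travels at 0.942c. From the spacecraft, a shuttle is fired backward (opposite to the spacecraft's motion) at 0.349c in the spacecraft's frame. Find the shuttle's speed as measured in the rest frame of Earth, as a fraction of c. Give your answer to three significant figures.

In units of c, u = (u' + v)/(1 + u'v) with u' = −0.349 and v = 0.942.
Numerator: −0.349 + 0.942 = 0.593. Denominator: 1 + (−0.349)(0.942) = 0.671242.
u = 0.593/0.671242 = 0.88344, so the speed is 0.883c.

0.883c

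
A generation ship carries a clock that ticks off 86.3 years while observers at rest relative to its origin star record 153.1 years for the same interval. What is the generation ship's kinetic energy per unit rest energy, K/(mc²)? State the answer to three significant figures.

0.774

From Δt = γΔτ: γ = 153.1/86.3 = 1.77404.
Since K = (γ−1)mc², K/(mc²) = 1.77404 − 1 = 0.774.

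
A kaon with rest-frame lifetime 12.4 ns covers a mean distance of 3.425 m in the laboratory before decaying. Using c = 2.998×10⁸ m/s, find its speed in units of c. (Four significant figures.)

Let x = d/(cτ) = 3.425 m / (2.998×10⁸ m/s × 1.240×10^-8 s) = 0.92131. Since d = βγcτ, x = βγ = β/√(1−β²).
Solving: β² = x²/(1+x²) = 0.848812/1.848812 = 0.459112, so β = 0.6776.

0.6776c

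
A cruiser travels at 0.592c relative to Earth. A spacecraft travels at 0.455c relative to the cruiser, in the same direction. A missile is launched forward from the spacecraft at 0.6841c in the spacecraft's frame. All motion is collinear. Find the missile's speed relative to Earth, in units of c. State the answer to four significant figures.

0.9646c

First combine the missile and spacecraft (S''→S'): u₁ = (0.6841 + 0.455)/(1 + 0.6841×0.455) = 1.1391/1.3112655 = 0.8687.
Then combine with the cruiser (S'→S): u = (0.8687 + 0.592)/(1 + 0.8687×0.592) = 1.4607/1.5142704 = 0.96462.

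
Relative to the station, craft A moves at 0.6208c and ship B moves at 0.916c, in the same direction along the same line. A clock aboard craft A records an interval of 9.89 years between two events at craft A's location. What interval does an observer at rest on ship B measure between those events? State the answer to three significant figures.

13.6 years

Speed of craft A in ship B's frame: u = (v_A − v_B)/(1 − v_A v_B/c²) = (0.6208 − 0.916)/(1 − 0.6208×0.916) = −0.2952/0.4313472 = −0.68437; |u| = 0.68437c.
γ for this relative speed: γ = 1/√(1 − 0.468362) = 1.3715.
The clock on craft A records proper time, so ship B measures Δt = γΔτ = 1.3715 × 9.89 = 13.6 years.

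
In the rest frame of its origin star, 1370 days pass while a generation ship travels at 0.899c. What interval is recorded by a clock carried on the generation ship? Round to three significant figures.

γ = 1/√(1 − β²) = 1/√(1 − 0.808201) = 1/√0.191799 = 1/0.437949 = 2.2834.
The moving clock records proper time: Δτ = Δt/γ = 1370/2.2834 = 600 days.

600 days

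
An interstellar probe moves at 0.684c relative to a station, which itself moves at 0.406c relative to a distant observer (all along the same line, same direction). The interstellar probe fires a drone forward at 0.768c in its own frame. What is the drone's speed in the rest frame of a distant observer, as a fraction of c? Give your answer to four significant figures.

First combine the drone and interstellar probe (S''→S'): u₁ = (0.768 + 0.684)/(1 + 0.768×0.684) = 1.452/1.525312 = 0.95194.
Then combine with the station (S'→S): u = (0.95194 + 0.406)/(1 + 0.95194×0.406) = 1.35794/1.38648764 = 0.97941.

0.9794c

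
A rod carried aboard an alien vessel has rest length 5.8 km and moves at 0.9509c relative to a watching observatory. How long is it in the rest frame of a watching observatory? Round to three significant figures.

1.80 km

Lorentz factor: γ = (1 − 0.90421081)^(−1/2) = 3.231.
Along the direction of motion the measured length is L₀/γ = 5.8/3.231 = 1.80 km.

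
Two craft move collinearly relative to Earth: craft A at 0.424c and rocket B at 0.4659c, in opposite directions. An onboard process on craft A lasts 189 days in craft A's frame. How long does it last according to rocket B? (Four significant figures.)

The velocity of craft A relative to rocket B is (0.424 + 0.4659)c / (1 + 0.424×0.4659) = 0.74311c; relative speed 0.74311c.
At |u| = 0.74311c, γ = (1 − 0.552212)^(−1/2) = 1.4944.
The clock on craft A records proper time, so rocket B measures Δt = γΔτ = 1.4944 × 189 = 282.4 days.

282.4 days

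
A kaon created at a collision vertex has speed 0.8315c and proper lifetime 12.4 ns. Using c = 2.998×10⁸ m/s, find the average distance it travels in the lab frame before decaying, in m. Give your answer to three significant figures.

5.56 m

γ = 1/√(1 − β²) = 1/√(1 − 0.69139225) = 1/√0.30860775 = 1/0.555525 = 1.8001.
Lab-frame lifetime: Δt = γτ = 1.8001 × 12.4 ns = 22.321 ns.
Distance: d = vΔt = 0.8315 × 2.998×10⁸ m/s × 2.2321×10^-8 s = 5.56 m.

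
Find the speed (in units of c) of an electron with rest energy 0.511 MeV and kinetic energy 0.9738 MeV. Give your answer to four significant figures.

0.9389c

γ = 1 + K/(mc²) = 1 + 0.9738/0.511 = 2.9057.
β = √(1 − 1/γ²) = √(1 − 0.11844) = √0.88156 = 0.9389.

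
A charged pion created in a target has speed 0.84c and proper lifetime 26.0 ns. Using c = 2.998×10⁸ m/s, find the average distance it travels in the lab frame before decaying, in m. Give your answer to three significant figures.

γ = 1/√(1 − β²) = 1/√(1 − 0.7056) = 1/√0.2944 = 1/0.542586 = 1.843.
Lab-frame lifetime: Δt = γτ = 1.843 × 26.0 ns = 47.918 ns.
Distance: d = vΔt = 0.84 × 2.998×10⁸ m/s × 4.7918×10^-8 s = 12.1 m.

12.1 m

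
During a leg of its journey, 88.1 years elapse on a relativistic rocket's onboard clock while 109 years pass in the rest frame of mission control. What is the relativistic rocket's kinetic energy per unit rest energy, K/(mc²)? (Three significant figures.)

The time-dilation ratio gives γ = 109/88.1 = 1.23723.
K/(mc²) = γ − 1 = 1.23723 − 1 = 0.237.

0.237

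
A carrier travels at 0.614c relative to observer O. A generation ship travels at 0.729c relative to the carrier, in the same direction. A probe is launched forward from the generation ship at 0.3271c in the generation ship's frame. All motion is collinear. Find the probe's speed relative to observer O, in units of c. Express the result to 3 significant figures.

First combine the probe and generation ship (S''→S'): u₁ = (0.3271 + 0.729)/(1 + 0.3271×0.729) = 1.0561/1.2384559 = 0.85276.
Then combine with the carrier (S'→S): u = (0.85276 + 0.614)/(1 + 0.85276×0.614) = 1.46676/1.52359464 = 0.9627.

0.963c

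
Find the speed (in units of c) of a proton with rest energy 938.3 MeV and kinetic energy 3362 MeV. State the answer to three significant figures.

0.976c

γ = 1 + K/(mc²) = 1 + 3362/938.3 = 4.5831.
β = √(1 − 1/γ²) = √(1 − 0.0476082) = √0.9523918 = 0.976.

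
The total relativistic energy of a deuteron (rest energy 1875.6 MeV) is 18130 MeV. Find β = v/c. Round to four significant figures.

0.9946

γ = E/(mc²) = 18130/1875.6 = 9.6662.
β = √(1 − 1/γ²) = √(1 − 0.0107026) = √0.9892974 = 0.9946.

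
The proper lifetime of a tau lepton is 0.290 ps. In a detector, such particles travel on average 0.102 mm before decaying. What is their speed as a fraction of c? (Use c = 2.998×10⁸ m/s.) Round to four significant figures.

0.7610c

Lab distance = (lab lifetime)·v = γτ·βc, so βγ = d/(cτ) = 1.020×10^-4/(2.998×10⁸ × 2.900×10^-13) = 1.1732.
With βγ = 1.1732: γ² = 1 + (βγ)² = 2.3764, and β = (βγ)/γ = 1.1732/1.54156 = 0.7610.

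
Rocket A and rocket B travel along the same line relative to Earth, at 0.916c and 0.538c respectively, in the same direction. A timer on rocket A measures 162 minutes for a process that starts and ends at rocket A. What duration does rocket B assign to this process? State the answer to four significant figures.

243.0 minutes

Speed of rocket A in rocket B's frame: u = (v_A − v_B)/(1 − v_A v_B/c²) = (0.916 − 0.538)/(1 − 0.916×0.538) = 0.378/0.507192 = 0.74528; |u| = 0.74528c.
At |u| = 0.74528c, γ = (1 − 0.555442)^(−1/2) = 1.4998.
Rocket A's interval is proper; time dilation gives Δt_B = γΔτ = 1.4998 × 162 minutes = 243.0 minutes.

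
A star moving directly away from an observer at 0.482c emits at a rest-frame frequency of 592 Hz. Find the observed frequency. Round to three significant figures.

Relativistic Doppler (source moving away): f_obs = f_src · √((1−β)/(1+β)).
With β = 0.482: factor = √(0.518/1.482) = 0.59121.
f_obs = 592 × 0.59121 = 350 Hz.

350 Hz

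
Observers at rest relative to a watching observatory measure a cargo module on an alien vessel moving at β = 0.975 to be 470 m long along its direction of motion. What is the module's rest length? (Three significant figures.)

γ = 1/√(1 − β²) = 1/√(1 − 0.950625) = 1/√0.049375 = 4.5004.
Proper length: L₀ = γ·L = 4.5004 × 470 = 2120 m.

2120 m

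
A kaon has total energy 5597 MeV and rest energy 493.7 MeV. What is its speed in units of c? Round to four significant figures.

Total energy E = γmc² gives γ = 5597/493.7 = 11.337.
Hence β = √(1 − 1/γ²) = √(1 − 0.00778043) = √0.99221957 = 0.9961.

0.9961c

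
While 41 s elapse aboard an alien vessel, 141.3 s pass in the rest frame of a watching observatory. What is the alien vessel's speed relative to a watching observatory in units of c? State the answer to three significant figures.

γ = Δt/Δτ = 141.3/41 = 3.4463.
β = √(1 − 1/γ²) = √(1 − 0.0841965) = √0.9158035 = 0.957.

0.957c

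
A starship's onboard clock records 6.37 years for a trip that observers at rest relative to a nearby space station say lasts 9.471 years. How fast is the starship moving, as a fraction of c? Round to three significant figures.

0.740c

γ = Δt/Δτ = 9.471/6.37 = 1.4868.
β = √(1 − 1/γ²) = √(1 − 0.452371) = √0.547629 = 0.740.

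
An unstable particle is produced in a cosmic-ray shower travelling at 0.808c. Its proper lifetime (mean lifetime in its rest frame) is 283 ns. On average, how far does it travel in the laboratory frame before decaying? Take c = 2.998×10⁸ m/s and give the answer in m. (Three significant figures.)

γ = 1/√(1 − β²) = 1/√(1 − 0.652864) = 1/√0.347136 = 1/0.589182 = 1.6973.
Lab-frame lifetime: Δt = γτ = 1.6973 × 283 ns = 480.34 ns.
Distance: d = vΔt = 0.808 × 2.998×10⁸ m/s × 4.8034×10^-7 s = 116 m.

116 m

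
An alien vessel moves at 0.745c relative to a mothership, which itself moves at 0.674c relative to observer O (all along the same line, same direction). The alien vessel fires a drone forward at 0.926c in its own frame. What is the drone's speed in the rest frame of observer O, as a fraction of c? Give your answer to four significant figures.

First combine the drone and alien vessel (S''→S'): u₁ = (0.926 + 0.745)/(1 + 0.926×0.745) = 1.671/1.68987 = 0.98883.
Then combine with the mothership (S'→S): u = (0.98883 + 0.674)/(1 + 0.98883×0.674) = 1.66283/1.66647142 = 0.99781.

0.9978c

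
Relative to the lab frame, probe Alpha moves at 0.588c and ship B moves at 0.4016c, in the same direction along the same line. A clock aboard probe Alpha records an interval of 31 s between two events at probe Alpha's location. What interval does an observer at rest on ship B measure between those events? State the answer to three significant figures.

Transform probe Alpha's velocity into ship B's frame: (0.588 − 0.4016)/(1 − 0.588·0.4016) = 0.1864/0.7638592, so the relative speed is 0.24402c.
γ for this relative speed: γ = 1/√(1 − 0.0595458) = 1.0312.
Probe Alpha's interval is proper; time dilation gives Δt_B = γΔτ = 1.0312 × 31 s = 32.0 s.

32.0 s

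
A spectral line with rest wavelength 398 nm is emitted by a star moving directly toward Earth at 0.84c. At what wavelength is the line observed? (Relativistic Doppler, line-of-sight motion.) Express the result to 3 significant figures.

Relativistic Doppler for wavelength: λ_obs = λ_src · √((1−β)/(1+β)).
With β = 0.84: factor = √(0.16/1.84) = 0.29488.
λ_obs = 398 × 0.29488 = 117 nm.

117 nm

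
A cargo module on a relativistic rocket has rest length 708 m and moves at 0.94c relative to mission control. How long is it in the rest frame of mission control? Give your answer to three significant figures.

242 m

With β = 0.94, γ = 1/√(1 − 0.94²) = 1/√0.1164 = 2.9311.
Along the direction of motion the measured length is L₀/γ = 708/2.9311 = 242 m.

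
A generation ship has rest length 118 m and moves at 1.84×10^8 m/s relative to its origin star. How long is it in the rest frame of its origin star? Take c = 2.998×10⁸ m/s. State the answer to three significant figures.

93.2 m

β = v/c = (1.84×10^8 m/s)/(2.998×10⁸ m/s) = 0.613742.
With β = 0.613742, γ = 1/√(1 − 0.613742²) = 1/√0.6233208 = 1.2666.
Along the direction of motion the measured length is L₀/γ = 118/1.2666 = 93.2 m.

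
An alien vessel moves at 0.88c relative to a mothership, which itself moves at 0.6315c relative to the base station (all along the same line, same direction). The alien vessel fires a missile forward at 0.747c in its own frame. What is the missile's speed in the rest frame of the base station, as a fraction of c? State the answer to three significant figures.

First combine the missile and alien vessel (S''→S'): u₁ = (0.747 + 0.88)/(1 + 0.747×0.88) = 1.627/1.65736 = 0.98168.
Then combine with the mothership (S'→S): u = (0.98168 + 0.6315)/(1 + 0.98168×0.6315) = 1.61318/1.61993092 = 0.99583.

0.996c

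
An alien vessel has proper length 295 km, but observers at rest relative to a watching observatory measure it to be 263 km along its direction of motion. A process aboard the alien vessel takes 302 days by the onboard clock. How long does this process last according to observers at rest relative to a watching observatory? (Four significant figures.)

From L = L₀/γ: γ = 295/263 = 1.12167.
Δt = γΔτ = 1.12167 × 302 = 338.7 days.

338.7 days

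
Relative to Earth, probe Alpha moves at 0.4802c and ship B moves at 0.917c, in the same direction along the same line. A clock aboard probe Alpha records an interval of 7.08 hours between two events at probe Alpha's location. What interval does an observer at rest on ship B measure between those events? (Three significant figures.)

11.3 hours

Transform probe Alpha's velocity into ship B's frame: (0.4802 − 0.917)/(1 − 0.4802·0.917) = −0.4368/0.5596566, so the relative speed is 0.78048c.
γ for this relative speed: γ = 1/√(1 − 0.609149) = 1.5995.
Probe Alpha's interval is proper; time dilation gives Δt_B = γΔτ = 1.5995 × 7.08 hours = 11.3 hours.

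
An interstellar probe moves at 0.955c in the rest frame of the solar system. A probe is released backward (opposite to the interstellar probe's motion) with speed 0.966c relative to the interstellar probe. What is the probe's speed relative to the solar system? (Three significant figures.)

In units of c, u = (u' + v)/(1 + u'v) with u' = −0.966 and v = 0.955.
Numerator: −0.966 + 0.955 = −0.011. Denominator: 1 + (−0.966)(0.955) = 0.07747.
u = −0.011/0.07747 = −0.14199, so the speed is 0.142c.

0.142c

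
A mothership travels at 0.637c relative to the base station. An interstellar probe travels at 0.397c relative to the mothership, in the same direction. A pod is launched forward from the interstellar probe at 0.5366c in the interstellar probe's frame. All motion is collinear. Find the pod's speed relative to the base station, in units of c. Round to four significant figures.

0.9439c

Compose velocities in two stages. Stage 1 (into S'): u₁ = (0.5366+0.397)/(1+0.5366×0.397) = 0.76964.
Stage 2 (into S): u = (0.76964+0.637)/(1+0.76964×0.637) = 0.94389, so the speed is 0.9439c.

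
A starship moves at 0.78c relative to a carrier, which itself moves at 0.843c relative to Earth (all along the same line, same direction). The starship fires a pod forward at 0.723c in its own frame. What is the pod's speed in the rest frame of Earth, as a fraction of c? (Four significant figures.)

Apply u = (u'+v)/(1+u'v) twice. Pod in the carrier frame: (0.723+0.78)/(1+0.723·0.78) = 1.503/1.56394 = 0.96103c.
That velocity, transformed to the rest frame of Earth: (0.96103+0.843)/(1+0.96103·0.843) = 1.80403/1.81014829 = 0.99662c.

0.9966c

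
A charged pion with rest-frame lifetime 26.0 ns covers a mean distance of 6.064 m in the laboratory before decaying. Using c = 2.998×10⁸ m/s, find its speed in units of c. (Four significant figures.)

Let x = d/(cτ) = 6.064 m / (2.998×10⁸ m/s × 2.600×10^-8 s) = 0.77795. Since d = βγcτ, x = βγ = β/√(1−β²).
Solving: β² = x²/(1+x²) = 0.605206/1.605206 = 0.377027, so β = 0.6140.

0.6140c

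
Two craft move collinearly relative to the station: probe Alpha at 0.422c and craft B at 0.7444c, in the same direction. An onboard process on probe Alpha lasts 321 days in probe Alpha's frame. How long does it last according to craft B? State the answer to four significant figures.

363.7 days

Speed of probe Alpha in craft B's frame: u = (v_A − v_B)/(1 − v_A v_B/c²) = (0.422 − 0.7444)/(1 − 0.422×0.7444) = −0.3224/0.6858632 = −0.47006; |u| = 0.47006c.
γ for this relative speed: γ = 1/√(1 − 0.220956) = 1.133.
Probe Alpha's interval is proper; time dilation gives Δt_B = γΔτ = 1.133 × 321 days = 363.7 days.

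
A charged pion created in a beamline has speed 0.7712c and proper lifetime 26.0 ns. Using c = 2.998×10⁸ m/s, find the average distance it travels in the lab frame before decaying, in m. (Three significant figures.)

Lorentz factor: γ = (1 − 0.59474944)^(−1/2) = 1.5709.
Lab-frame lifetime: Δt = γτ = 1.5709 × 26.0 ns = 40.843 ns.
Distance: d = vΔt = 0.7712 × 2.998×10⁸ m/s × 4.0843×10^-8 s = 9.44 m.

9.44 m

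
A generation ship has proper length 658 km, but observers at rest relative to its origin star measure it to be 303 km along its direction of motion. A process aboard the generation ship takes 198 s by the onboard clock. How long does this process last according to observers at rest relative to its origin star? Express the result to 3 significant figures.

γ = L₀/L = 658/303 = 2.17162.
The same γ dilates the second interval: 2.17162 × 198 s = 430 s.

430 s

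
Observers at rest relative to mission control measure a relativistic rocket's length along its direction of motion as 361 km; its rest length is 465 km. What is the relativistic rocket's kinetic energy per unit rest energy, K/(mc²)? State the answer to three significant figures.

Length contraction gives γ = L₀/L = 465/361 = 1.28809.
K/(mc²) = γ − 1 = 1.28809 − 1 = 0.288.

0.288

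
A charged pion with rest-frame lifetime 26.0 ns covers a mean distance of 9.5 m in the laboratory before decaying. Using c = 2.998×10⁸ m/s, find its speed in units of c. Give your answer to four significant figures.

Let x = d/(cτ) = 9.500 m / (2.998×10⁸ m/s × 2.600×10^-8 s) = 1.2188. Since d = βγcτ, x = βγ = β/√(1−β²).
Solving: β² = x²/(1+x²) = 1.48547/2.48547 = 0.597662, so β = 0.7731.

0.7731c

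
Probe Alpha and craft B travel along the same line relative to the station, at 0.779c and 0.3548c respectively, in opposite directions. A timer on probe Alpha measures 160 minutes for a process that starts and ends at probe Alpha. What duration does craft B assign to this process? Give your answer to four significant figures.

The velocity of probe Alpha relative to craft B is (0.779 + 0.3548)c / (1 + 0.779×0.3548) = 0.88829c; relative speed 0.88829c.
γ for this relative speed: γ = 1/√(1 − 0.789059) = 2.1773.
The clock on probe Alpha records proper time, so craft B measures Δt = γΔτ = 2.1773 × 160 = 348.4 minutes.

348.4 minutes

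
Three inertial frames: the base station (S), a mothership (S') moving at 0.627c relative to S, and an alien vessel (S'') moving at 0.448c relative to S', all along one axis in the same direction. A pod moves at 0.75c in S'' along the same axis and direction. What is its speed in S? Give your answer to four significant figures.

First combine the pod and alien vessel (S''→S'): u₁ = (0.75 + 0.448)/(1 + 0.75×0.448) = 1.198/1.336 = 0.89671.
Then combine with the mothership (S'→S): u = (0.89671 + 0.627)/(1 + 0.89671×0.627) = 1.52371/1.56223717 = 0.97534.

0.9753c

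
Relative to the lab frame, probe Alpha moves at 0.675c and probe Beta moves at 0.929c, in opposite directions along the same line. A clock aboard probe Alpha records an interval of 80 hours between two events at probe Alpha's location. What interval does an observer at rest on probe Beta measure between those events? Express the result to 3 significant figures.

477 hours

Speed of probe Alpha in probe Beta's frame: u = (v_A + v_B)/(1 + v_A v_B/c²) = (0.675 + 0.929)/(1 + 0.675×0.929) = 1.604/1.627075 = 0.98582; |u| = 0.98582c.
γ for this relative speed: γ = 1/√(1 − 0.971841) = 5.9592.
Probe Alpha's interval is proper; time dilation gives Δt_B = γΔτ = 5.9592 × 80 hours = 477 hours.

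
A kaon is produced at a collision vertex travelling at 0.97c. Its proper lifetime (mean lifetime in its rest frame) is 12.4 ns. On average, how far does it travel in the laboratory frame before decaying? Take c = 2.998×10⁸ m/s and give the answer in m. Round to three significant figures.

14.8 m

β² = 0.9409, so γ = 1/√0.0591 = 4.1135.
Lab-frame lifetime: Δt = γτ = 4.1135 × 12.4 ns = 51.007 ns.
Distance: d = vΔt = 0.97 × 2.998×10⁸ m/s × 5.1007×10^-8 s = 14.8 m.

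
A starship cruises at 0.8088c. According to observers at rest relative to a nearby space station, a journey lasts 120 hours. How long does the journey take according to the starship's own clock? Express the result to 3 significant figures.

70.6 hours

With β = 0.8088, γ = 1/√(1 − 0.8088²) = 1/√0.34584256 = 1.7004.
The starship's clock runs slow as seen from a nearby space station, so Δτ = Δt/γ = 120/1.7004 = 70.6 hours.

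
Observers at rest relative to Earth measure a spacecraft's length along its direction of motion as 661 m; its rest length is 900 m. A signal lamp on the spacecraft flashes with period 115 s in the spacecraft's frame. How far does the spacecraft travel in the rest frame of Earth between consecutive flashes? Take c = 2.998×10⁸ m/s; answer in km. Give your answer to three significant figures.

3.19×10^7 km

Length contraction gives γ = L₀/L = 900/661 = 1.36157.
β = √(1 − 1/γ²) = 0.67867. Lab-frame period = γτ = 1.36157×115 s = 156.58 s. Distance = βc × γτ = 0.67867 × 2.998×10⁸ m/s × 156.58 s = 3.1859×10^10 m = 3.19×10^7 km.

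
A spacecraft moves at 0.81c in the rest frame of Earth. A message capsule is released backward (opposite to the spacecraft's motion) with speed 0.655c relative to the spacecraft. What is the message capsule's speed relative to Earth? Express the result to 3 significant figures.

0.330c

In units of c, u = (u' + v)/(1 + u'v) with u' = −0.655 and v = 0.81.
Numerator: −0.655 + 0.81 = 0.155. Denominator: 1 + (−0.655)(0.81) = 0.46945.
u = 0.155/0.46945 = 0.33017, so the speed is 0.330c.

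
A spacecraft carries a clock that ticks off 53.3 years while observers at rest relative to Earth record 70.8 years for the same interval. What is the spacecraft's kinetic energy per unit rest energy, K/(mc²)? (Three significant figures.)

From Δt = γΔτ: γ = 70.8/53.3 = 1.32833.
Since K = (γ−1)mc², K/(mc²) = 1.32833 − 1 = 0.328.

0.328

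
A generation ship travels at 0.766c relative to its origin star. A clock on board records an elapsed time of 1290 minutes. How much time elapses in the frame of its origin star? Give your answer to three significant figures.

2010 minutes

γ = 1/√(1 − β²) = 1/√(1 − 0.586756) = 1/√0.413244 = 1/0.642841 = 1.5556.
The onboard clock measures proper time, so the interval in the rest frame of its origin star is dilated: Δt = γ·Δτ = 1.5556 × 1290 minutes = 2010 minutes.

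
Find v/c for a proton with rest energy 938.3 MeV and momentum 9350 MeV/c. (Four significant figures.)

0.9950

βγ = pc/(mc²) = 9350/938.3 = 9.9648.
Since γ² = 1 + (βγ)² = 100.2972, γ = √100.2972 = 10.0148, and β = (βγ)/γ = 9.9648/10.0148 = 0.9950.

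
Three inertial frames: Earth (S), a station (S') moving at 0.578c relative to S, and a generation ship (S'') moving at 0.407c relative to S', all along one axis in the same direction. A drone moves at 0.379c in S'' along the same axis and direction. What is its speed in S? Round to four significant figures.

0.9034c

First combine the drone and generation ship (S''→S'): u₁ = (0.379 + 0.407)/(1 + 0.379×0.407) = 0.786/1.154253 = 0.68096.
Then combine with the station (S'→S): u = (0.68096 + 0.578)/(1 + 0.68096×0.578) = 1.25896/1.39359488 = 0.90339.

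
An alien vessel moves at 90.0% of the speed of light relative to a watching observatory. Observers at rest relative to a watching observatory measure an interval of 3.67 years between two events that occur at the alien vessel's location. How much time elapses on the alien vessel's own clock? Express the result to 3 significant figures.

1.60 years

With β = 0.9, γ = 1/√(1 − 0.9²) = 1/√0.19 = 2.2942.
The alien vessel's clock runs slow as seen from a watching observatory, so Δτ = Δt/γ = 3.67/2.2942 = 1.60 years.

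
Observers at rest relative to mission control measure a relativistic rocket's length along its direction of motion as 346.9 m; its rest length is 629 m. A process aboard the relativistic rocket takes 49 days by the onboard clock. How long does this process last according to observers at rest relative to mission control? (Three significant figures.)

88.8 days

γ = L₀/L = 629/346.9 = 1.8132.
The same γ dilates the second interval: 1.8132 × 49 days = 88.8 days.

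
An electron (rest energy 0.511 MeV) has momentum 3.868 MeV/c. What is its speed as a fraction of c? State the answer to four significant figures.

pc/(mc²) = 3.868/0.511 = 7.5695 = βγ = β/√(1−β²).
So β² = x²/(1 + x²) with x = 7.5695: x² = 57.2973, β² = 57.2973/58.2973 = 0.982847, β = 0.9914.

0.9914c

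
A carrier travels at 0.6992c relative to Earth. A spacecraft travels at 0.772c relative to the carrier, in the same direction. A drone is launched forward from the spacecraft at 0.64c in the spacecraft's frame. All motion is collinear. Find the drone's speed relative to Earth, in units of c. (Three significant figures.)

Apply u = (u'+v)/(1+u'v) twice. Drone in the carrier frame: (0.64+0.772)/(1+0.64·0.772) = 1.412/1.49408 = 0.94506c.
That velocity, transformed to the rest frame of Earth: (0.94506+0.6992)/(1+0.94506·0.6992) = 1.64426/1.660785952 = 0.99005c.

0.990c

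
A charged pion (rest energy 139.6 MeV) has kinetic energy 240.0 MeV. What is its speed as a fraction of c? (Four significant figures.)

K = (γ−1)mc², so γ = 1 + 240.0/139.6 = 2.7192.
Then v/c = √(1 − γ⁻²) = √(1 − 0.135244) = √0.864756 = 0.9299.

0.9299c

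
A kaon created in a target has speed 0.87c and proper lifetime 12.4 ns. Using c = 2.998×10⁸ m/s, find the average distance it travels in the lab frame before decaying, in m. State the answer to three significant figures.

6.56 m

β² = 0.7569, so γ = 1/√0.2431 = 2.0282.
Lab-frame lifetime: Δt = γτ = 2.0282 × 12.4 ns = 25.15 ns.
Distance: d = vΔt = 0.87 × 2.998×10⁸ m/s × 2.5150×10^-8 s = 6.56 m.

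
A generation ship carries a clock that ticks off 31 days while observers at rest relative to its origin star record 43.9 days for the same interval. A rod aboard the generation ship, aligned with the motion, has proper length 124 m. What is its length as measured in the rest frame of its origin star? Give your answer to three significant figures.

From Δt = γΔτ: γ = 43.9/31 = 1.41613.
L = L₀/γ = 124/1.41613 = 87.6 m.

87.6 m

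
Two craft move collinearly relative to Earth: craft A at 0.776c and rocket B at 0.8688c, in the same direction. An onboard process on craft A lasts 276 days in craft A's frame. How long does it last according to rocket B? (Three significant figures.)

288 days

Speed of craft A in rocket B's frame: u = (v_A − v_B)/(1 − v_A v_B/c²) = (0.776 − 0.8688)/(1 − 0.776×0.8688) = −0.0928/0.3258112 = −0.28483; |u| = 0.28483c.
At |u| = 0.28483c, γ = (1 − 0.0811281)^(−1/2) = 1.0432.
Craft A's interval is proper; time dilation gives Δt_B = γΔτ = 1.0432 × 276 days = 288 days.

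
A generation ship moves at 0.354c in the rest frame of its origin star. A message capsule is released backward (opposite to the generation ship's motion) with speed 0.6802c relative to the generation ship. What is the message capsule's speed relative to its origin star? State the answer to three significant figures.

0.430c

In units of c, u = (u' + v)/(1 + u'v) with u' = −0.6802 and v = 0.354.
Numerator: −0.6802 + 0.354 = −0.3262. Denominator: 1 + (−0.6802)(0.354) = 0.7592092.
u = −0.3262/0.7592092 = −0.42966, so the speed is 0.430c.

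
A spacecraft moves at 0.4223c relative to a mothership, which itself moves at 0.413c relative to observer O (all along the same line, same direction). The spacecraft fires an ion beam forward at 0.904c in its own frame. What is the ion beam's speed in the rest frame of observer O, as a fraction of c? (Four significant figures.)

0.9831c

First combine the ion beam and spacecraft (S''→S'): u₁ = (0.904 + 0.4223)/(1 + 0.904×0.4223) = 1.3263/1.3817592 = 0.95986.
Then combine with the mothership (S'→S): u = (0.95986 + 0.413)/(1 + 0.95986×0.413) = 1.37286/1.39642218 = 0.98313.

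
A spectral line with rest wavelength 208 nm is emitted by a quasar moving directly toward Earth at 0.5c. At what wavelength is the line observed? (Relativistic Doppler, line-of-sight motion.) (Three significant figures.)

120 nm

Relativistic Doppler for wavelength: λ_obs = λ_src · √((1−β)/(1+β)).
With β = 0.5: factor = √(0.5/1.5) = 0.57735.
λ_obs = 208 × 0.57735 = 120 nm.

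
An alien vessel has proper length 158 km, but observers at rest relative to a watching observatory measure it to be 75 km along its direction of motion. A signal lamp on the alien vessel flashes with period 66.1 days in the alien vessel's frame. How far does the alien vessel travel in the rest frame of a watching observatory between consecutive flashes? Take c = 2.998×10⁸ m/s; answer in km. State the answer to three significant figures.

3.17×10^12 km

From L = L₀/γ: γ = 158/75 = 2.10667.
β = √(1 − 1/γ²) = 0.88016. Lab-frame period = γτ = 2.10667×66.1 days = 139.25 days. Distance = βc × γτ = 0.88016 × 2.998×10⁸ m/s × 12031200 s = 3.1747×10^15 m = 3.17×10^12 km.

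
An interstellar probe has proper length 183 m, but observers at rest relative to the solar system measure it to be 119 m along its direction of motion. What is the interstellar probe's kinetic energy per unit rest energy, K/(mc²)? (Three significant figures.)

0.538

Length contraction gives γ = L₀/L = 183/119 = 1.53782.
K/(mc²) = γ − 1 = 1.53782 − 1 = 0.538.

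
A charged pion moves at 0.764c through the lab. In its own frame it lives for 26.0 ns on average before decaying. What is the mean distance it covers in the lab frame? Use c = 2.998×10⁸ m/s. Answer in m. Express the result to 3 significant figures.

Lorentz factor: γ = (1 − 0.583696)^(−1/2) = 1.5499.
Lab-frame lifetime: Δt = γτ = 1.5499 × 26.0 ns = 40.297 ns.
Distance: d = vΔt = 0.764 × 2.998×10⁸ m/s × 4.0297×10^-8 s = 9.23 m.

9.23 m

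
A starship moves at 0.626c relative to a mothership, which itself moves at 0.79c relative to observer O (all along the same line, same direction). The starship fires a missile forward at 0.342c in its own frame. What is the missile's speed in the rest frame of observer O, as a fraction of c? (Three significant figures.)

Compose velocities in two stages. Stage 1 (into S'): u₁ = (0.342+0.626)/(1+0.342×0.626) = 0.7973.
Stage 2 (into S): u = (0.7973+0.79)/(1+0.7973×0.79) = 0.97388, so the speed is 0.974c.

0.974c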